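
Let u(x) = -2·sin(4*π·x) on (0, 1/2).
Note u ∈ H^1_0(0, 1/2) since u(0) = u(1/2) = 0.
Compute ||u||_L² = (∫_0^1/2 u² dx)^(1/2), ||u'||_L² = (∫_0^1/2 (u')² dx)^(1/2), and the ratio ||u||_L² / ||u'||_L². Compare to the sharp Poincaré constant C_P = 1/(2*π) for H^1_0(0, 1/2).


||u||_L² / ||u'||_L² = 1/(4*π) < C_P = 1/(2*π).

u(x) = -2·sin(4*π·x), so u'(x) = -8*π*cos(4*π*x).
Writing u(x) = A·sin(kπx/L) with A = -2 and k = 2, use ∫_0^L sin²(kπx/L) dx = L/2 and ∫_0^L cos²(kπx/L) dx = L/2.
u² = 4·sin²(4*π·x) and (u')² = 64*π^2·cos²(4*π·x), and each of sin², cos² integrates to L/2 = 1/4 over (0, 1/2).
∫_0^1/2 u² dx = 1, so ||u||_L² = 1.
∫_0^1/2 (u')² dx = 16*π^2, so ||u'||_L² = 4*π.
Ratio ||u||_L² / ||u'||_L² = 1/(4*π).
Sharp Poincaré constant on H^1_0(0, 1/2) is C_P = L/π = 1/(2*π), achieved by sin(2*π·x).
This is the k = 2 harmonic; the ratio L/(kπ) is strictly less than C_P = L/π, consistent with the sharp inequality ||u||_L² ≤ C_P ||u'||_L².


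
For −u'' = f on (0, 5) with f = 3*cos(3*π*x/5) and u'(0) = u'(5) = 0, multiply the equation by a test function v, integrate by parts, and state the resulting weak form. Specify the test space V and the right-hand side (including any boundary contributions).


V = H^1(0, 5) (no boundary constraint on v; u is determined up to an additive constant); weak form: ∫_0^5 u'v' dx = ∫_0^5 (3*cos(3*π*x/5)) v dx for all v ∈ V.

Multiply both sides by a test function v and integrate from 0 to 5:
  ∫_0^5 −u''(x) v(x) dx = ∫_0^5 f(x) v(x) dx.
Integrate the LHS by parts once:
  ∫_0^5 −u'' v dx = −[u'(x) v(x)]_0^5 + ∫_0^5 u'(x) v'(x) dx.
Thus ∫_0^5 u'(x) v'(x) dx = ∫_0^5 f(x) v(x) dx + [u'(x) v(x)]_0^5.
Choose V so that boundary terms are either known or forced to vanish.
u has homogeneous Neumann: u'(0) = u'(5) = 0. So [u' v]_0^5 = 0·v(5) − 0·v(0) = 0 for any v; take V = H^1(0, 5).
Weak formulation: find u (satisfying any essential BC) such that ∫_0^5 u'(x) v'(x) dx = ∫_0^5 f v dx for all v ∈ V (homogeneous Neumann, so boundary terms vanish).
Substituting f(x) = 3*cos(3*π*x/5), the right-hand side is ∫_0^5 (3*cos(3*π*x/5)) v dx.
Compatibility check (pure Neumann): taking v ≡ 1 ∈ V gives 0 = ∫_0^5 f dx + (0) − (0), i.e. ∫_0^5 f dx must equal u'(0) − u'(5) = 0. Indeed ∫_0^5 (3*cos(3*π*x/5)) dx = 0, so the data are compatible. The solution is then unique only up to an additive constant (fix it e.g. by requiring ∫_0^5 u dx = 0).


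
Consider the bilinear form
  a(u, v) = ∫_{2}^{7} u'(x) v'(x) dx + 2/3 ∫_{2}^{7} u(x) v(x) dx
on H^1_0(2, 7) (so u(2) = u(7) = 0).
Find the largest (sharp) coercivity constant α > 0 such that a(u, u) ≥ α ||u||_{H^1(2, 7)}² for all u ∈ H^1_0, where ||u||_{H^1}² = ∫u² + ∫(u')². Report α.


α = (π^2 + 50/3)/(π^2 + 25)

Coercivity of a(·,·) on H^1_0(2, 7) means a(u, u) ≥ α ||u||_{H^1}² for every u ∈ H^1_0.
The interval has length L = 5, and Poincaré/coercivity depend only on L. Here a(u, u) = ∫(u')² + (2/3)·∫u².
Here 0 < c = 2/3 < 1. The condition a(u,u) ≥ α||u||_{H^1}² reads (1−α)∫(u')² ≥ (α−c)∫u². Any admissible α is ≤ 1 (rapidly oscillating u have ∫u²/∫(u')² → 0), and α = 1 would force 0 ≥ (1−c)∫u², impossible since c < 1; so 1−α > 0. By the sharp Poincaré inequality on H^1_0 of an interval of length L, ∫(u')² ≥ (π/L)²∫u² with equality for the first sine mode sin(π(x−x₀)/L) (x₀ the left endpoint), so the inequality holds for all u iff (1−α)(π/L)² ≥ α − c, i.e. α ≤ ((π/L)² + c)/((π/L)² + 1) = (1 + c(L/π)²)/(1 + (L/π)²). With (π/L)² = π^2/25 and c = 2/3, the largest admissible constant is α = ((π/L)² + c)/((π/L)² + 1).
Simplifying, α = (π^2 + 50/3)/(π^2 + 25).


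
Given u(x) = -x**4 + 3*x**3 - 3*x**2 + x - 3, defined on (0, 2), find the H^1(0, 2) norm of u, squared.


||u||_{H^1}^2 = 1832/63

The H^1 norm (squared) on an interval (0, L) is
  ||u||_{H^1}^2 = ∫_0^L u(x)^2 dx + ∫_0^L u'(x)^2 dx.
Compute u'(x) = -4*x**3 + 9*x**2 - 6*x + 1.
Then u(x)^2 = x**8 - 6*x**7 + 15*x**6 - 20*x**5 + 21*x**4 - 24*x**3 + 19*x**2 - 6*x + 9 and u'(x)^2 = 16*x**6 - 72*x**5 + 129*x**4 - 116*x**3 + 54*x**2 - 12*x + 1.
Integrate each monomial from 0 to 2 using ∫_0^2 c·x^n dx = c·2^(n+1)/(n+1):
  ∫_0^2 u(x)^2 dx = ∫_0^2 (x^8 - 6*x^7 + 15*x^6 - 20*x^5 + 21*x^4 - 24*x^3 + 19*x^2 - 6*x + 9) dx. Term by term:
    ∫_0^2 x^8 dx = 512/9;  ∫_0^2 -6*x^7 dx = -192;  ∫_0^2 15*x^6 dx = 1920/7;
    ∫_0^2 -20*x^5 dx = -640/3;  ∫_0^2 21*x^4 dx = 672/5;  ∫_0^2 -24*x^3 dx = -96;
    ∫_0^2 19*x^2 dx = 152/3;  ∫_0^2 -6*x dx = -12;  ∫_0^2 9 dx = 18.
  Sum: 512/9 − 192 + 1920/7 − 640/3 + 672/5 − 96 + 152/3 − 12 + 18 = 6586/315.
  ∫_0^2 u'(x)^2 dx = ∫_0^2 (16*x^6 - 72*x^5 + 129*x^4 - 116*x^3 + 54*x^2 - 12*x + 1) dx. Term by term:
    ∫_0^2 16*x^6 dx = 2048/7;  ∫_0^2 -72*x^5 dx = -768;  ∫_0^2 129*x^4 dx = 4128/5;
    ∫_0^2 -116*x^3 dx = -464;  ∫_0^2 54*x^2 dx = 144;  ∫_0^2 -12*x dx = -24;
    ∫_0^2 1 dx = 2.
  Sum: 2048/7 − 768 + 4128/5 − 464 + 144 − 24 + 2 = 286/35.
Adding: ||u||_{H^1}^2 = 6586/315 + 286/35 = 1832/63.


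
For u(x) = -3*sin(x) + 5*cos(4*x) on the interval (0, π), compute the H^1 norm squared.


||u||_{H^1(0,π)}^2 = 68 + 443*π/2

u'(x) = -20*sin(4*x) - 3*cos(x).
Expand u² and (u')² and integrate term by term on (0, π), using: for integers n ≥ 1, ∫_0^π sin²(nx) dx = ∫_0^π cos²(nx) dx = π/2; for n ≠ n', ∫_0^π sin(nx)sin(n'x) dx = ∫_0^π cos(nx)cos(n'x) dx = 0; and by product-to-sum, ∫_0^π sin(nx)cos(n'x) dx = ½∫_0^π [sin((n+n')x) + sin((n−n')x)] dx, which is 0 when n+n' is even and 2n/(n²−n'²) when n+n' is odd (it need not vanish on (0, π)).
  u² squared terms: (-3)²·∫sin(x)² dx = 9·π/2 = 9*π/2;  (5)²·∫cos(4x)² dx = 25·π/2 = 25*π/2.
  u² cross terms: 2·(-3)·(5)·∫sin(x)·cos(4x) dx = -30·(-2/15) = 4.
  So ∫_0^π u² dx = 9*π/2 + 25*π/2 + 4 = 4 + 17*π.
  (u')² squared terms: (-20)²·∫sin(4x)² dx = 400·π/2 = 200*π;  (-3)²·∫cos(x)² dx = 9·π/2 = 9*π/2.
  (u')² cross terms: 2·(-20)·(-3)·∫sin(4x)·cos(x) dx = 120·(8/15) = 64.
  So ∫_0^π (u')² dx = 200*π + 9*π/2 + 64 = 64 + 409*π/2.
||u||_{H^1}^2 = (4 + 17*π) + (64 + 409*π/2) = 68 + 443*π/2.


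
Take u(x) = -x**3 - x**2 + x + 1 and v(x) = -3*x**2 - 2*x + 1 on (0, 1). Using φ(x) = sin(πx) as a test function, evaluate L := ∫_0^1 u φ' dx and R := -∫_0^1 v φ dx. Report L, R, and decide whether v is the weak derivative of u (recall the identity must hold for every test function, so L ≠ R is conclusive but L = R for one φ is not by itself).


LHS = -12/π^3 + 3/π, RHS = -12/π^3 + 3/π. Yes, v = u' weakly.

u(x) = -x**3 - x**2 + x + 1, classical derivative u'(x) = -3*x**2 - 2*x + 1.
φ(x) = sin(πx), so φ'(x) = π*cos(π*x).
Note φ(0) = φ(1) = 0, so the boundary term u·φ vanishes.
LHS = ∫_0^1 u(x) φ'(x) dx = ∫_0^1 (-π*x^3*cos(π*x) - π*x^2*cos(π*x) + π*x*cos(π*x) + π*cos(π*x)) dx. Term by term:
  ∫_0^1 π*cos(π*x) dx = 0;  ∫_0^1 π*x*cos(π*x) dx = -2/π;  ∫_0^1 -π*x^2*cos(π*x) dx = 2/π;
  ∫_0^1 -π*x^3*cos(π*x) dx = -12/π^3 + 3/π.
Sum: 0 − 2/π + 2/π + -12/π^3 + 3/π = -12/π^3 + 3/π.
So LHS = -12/π^3 + 3/π.
∫_0^1 v(x) φ(x) dx = ∫_0^1 (-3*x^2*sin(π*x) - 2*x*sin(π*x) + sin(π*x)) dx. Term by term:
  ∫_0^1 -3*x^2*sin(π*x) dx = -3/π + 12/π^3;  ∫_0^1 -2*x*sin(π*x) dx = -2/π;  ∫_0^1 sin(π*x) dx = 2/π.
Sum: -3/π + 12/π^3 − 2/π + 2/π = -3/π + 12/π^3.
So RHS = -∫_0^1 v(x) φ(x) dx = -12/π^3 + 3/π.
LHS = RHS, so the identity holds for this test φ.
Moreover u is smooth here and v(x) = u'(x) = -3*x**2 - 2*x + 1 pointwise, so the identity holds for every test function. Hence v is the weak derivative of u.


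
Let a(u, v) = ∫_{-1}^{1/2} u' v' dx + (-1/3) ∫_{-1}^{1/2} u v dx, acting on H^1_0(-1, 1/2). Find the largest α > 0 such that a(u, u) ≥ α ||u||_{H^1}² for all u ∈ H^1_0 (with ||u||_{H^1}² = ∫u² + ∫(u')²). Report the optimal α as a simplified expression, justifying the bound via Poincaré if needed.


α = (-3 + 4*π^2)/(9 + 4*π^2)

Coercivity of a(·,·) on H^1_0(-1, 1/2) means a(u, u) ≥ α ||u||_{H^1}² for every u ∈ H^1_0.
The interval has length L = 3/2, and Poincaré/coercivity depend only on L. Here a(u, u) = ∫(u')² + (-1/3)·∫u².
Here c = -1/3 < 0 with |c| < (π/L)² = 4*π^2/9, so coercivity still holds. The condition a(u,u) ≥ α||u||_{H^1}² reads (1−α)∫(u')² ≥ (α−c)∫u². Any admissible α is ≤ 1 (rapidly oscillating u have ∫u²/∫(u')² → 0), and α = 1 would force 0 ≥ (1−c)∫u², impossible since c < 1; so 1−α > 0. By the sharp Poincaré inequality on H^1_0 of an interval of length L, ∫(u')² ≥ (π/L)²∫u² with equality for the first sine mode sin(π(x−x₀)/L) (x₀ the left endpoint), so the inequality holds for all u iff (1−α)(π/L)² ≥ α − c, i.e. α ≤ ((π/L)² + c)/((π/L)² + 1) = (1 + c(L/π)²)/(1 + (L/π)²). (Direct route, valid since c ≤ 0: Poincaré gives c∫u² ≥ c(L/π)²∫(u')², so a(u,u) ≥ (1 + c(L/π)²)∫(u')², while ||u||_{H^1}² ≤ (1 + (L/π)²)∫(u')²; dividing yields the same α.) With (π/L)² = 4*π^2/9 and c = -1/3, the largest admissible constant is α = ((π/L)² + c)/((π/L)² + 1).
Simplifying, α = (-3 + 4*π^2)/(9 + 4*π^2).


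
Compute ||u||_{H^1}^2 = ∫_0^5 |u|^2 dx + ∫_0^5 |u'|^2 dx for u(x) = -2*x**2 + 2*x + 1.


||u||_{H^1}^2 = 5375/3

The H^1 norm (squared) on an interval (0, L) is
  ||u||_{H^1}^2 = ∫_0^L u(x)^2 dx + ∫_0^L u'(x)^2 dx.
Compute u'(x) = 2 - 4*x.
Then u(x)^2 = 4*x**4 - 8*x**3 + 4*x + 1 and u'(x)^2 = 16*x**2 - 16*x + 4.
Integrate each monomial from 0 to 5 using ∫_0^5 c·x^n dx = c·5^(n+1)/(n+1):
  ∫_0^5 u(x)^2 dx = ∫_0^5 (4*x^4 - 8*x^3 + 4*x + 1) dx. Term by term:
    ∫_0^5 4*x^4 dx = 2500;  ∫_0^5 -8*x^3 dx = -1250;  ∫_0^5 4*x dx = 50;
    ∫_0^5 1 dx = 5.
  Sum: 2500 − 1250 + 50 + 5 = 1305.
  ∫_0^5 u'(x)^2 dx = ∫_0^5 (16*x^2 - 16*x + 4) dx. Term by term:
    ∫_0^5 16*x^2 dx = 2000/3;  ∫_0^5 -16*x dx = -200;  ∫_0^5 4 dx = 20.
  Sum: 2000/3 − 200 + 20 = 1460/3.
Adding: ||u||_{H^1}^2 = 1305 + 1460/3 = 5375/3.


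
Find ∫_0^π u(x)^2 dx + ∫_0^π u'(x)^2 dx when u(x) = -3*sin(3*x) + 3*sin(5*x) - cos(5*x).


||u||_{H^1(0,π)}^2 = 175*π

u'(x) = 5*sin(5*x) - 9*cos(3*x) + 15*cos(5*x).
Expand u² and (u')² and integrate term by term on (0, π), using: for integers n ≥ 1, ∫_0^π sin²(nx) dx = ∫_0^π cos²(nx) dx = π/2; for n ≠ n', ∫_0^π sin(nx)sin(n'x) dx = ∫_0^π cos(nx)cos(n'x) dx = 0; and by product-to-sum, ∫_0^π sin(nx)cos(n'x) dx = ½∫_0^π [sin((n+n')x) + sin((n−n')x)] dx, which is 0 when n+n' is even and 2n/(n²−n'²) when n+n' is odd (it need not vanish on (0, π)).
  u² squared terms: (-1)²·∫cos(5x)² dx = 1·π/2 = π/2;  (-3)²·∫sin(3x)² dx = 9·π/2 = 9*π/2;  (3)²·∫sin(5x)² dx = 9·π/2 = 9*π/2.
  u² cross terms: 2·(-1)·(-3)·∫cos(5x)·sin(3x) dx = 6·(0) = 0;  2·(-1)·(3)·∫cos(5x)·sin(5x) dx = -6·(0) = 0;  2·(-3)·(3)·∫sin(3x)·sin(5x) dx = -18·(0) = 0.
  So ∫_0^π u² dx = π/2 + 9*π/2 + 9*π/2 + 0 + 0 + 0 = 19*π/2.
  (u')² squared terms: (-9)²·∫cos(3x)² dx = 81·π/2 = 81*π/2;  (5)²·∫sin(5x)² dx = 25·π/2 = 25*π/2;  (15)²·∫cos(5x)² dx = 225·π/2 = 225*π/2.
  (u')² cross terms: 2·(-9)·(5)·∫cos(3x)·sin(5x) dx = -90·(0) = 0;  2·(-9)·(15)·∫cos(3x)·cos(5x) dx = -270·(0) = 0;  2·(5)·(15)·∫sin(5x)·cos(5x) dx = 150·(0) = 0.
  So ∫_0^π (u')² dx = 81*π/2 + 25*π/2 + 225*π/2 + 0 + 0 + 0 = 331*π/2.
||u||_{H^1}^2 = (19*π/2) + (331*π/2) = 175*π.


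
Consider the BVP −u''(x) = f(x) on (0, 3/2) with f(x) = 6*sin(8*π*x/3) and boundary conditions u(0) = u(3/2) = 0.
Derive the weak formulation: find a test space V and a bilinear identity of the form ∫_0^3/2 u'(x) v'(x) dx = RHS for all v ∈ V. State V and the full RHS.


V = H^1_0(0, 3/2) (so v(0) = v(3/2) = 0); weak form: ∫_0^3/2 u'v' dx = ∫_0^3/2 (6*sin(8*π*x/3)) v dx for all v ∈ V.

Multiply both sides by a test function v and integrate from 0 to 3/2:
  ∫_0^3/2 −u''(x) v(x) dx = ∫_0^3/2 f(x) v(x) dx.
Integrate the LHS by parts once:
  ∫_0^3/2 −u'' v dx = −[u'(x) v(x)]_0^3/2 + ∫_0^3/2 u'(x) v'(x) dx.
Thus ∫_0^3/2 u'(x) v'(x) dx = ∫_0^3/2 f(x) v(x) dx + [u'(x) v(x)]_0^3/2.
Choose V so that boundary terms are either known or forced to vanish.
u is Dirichlet: u(0) = u(3/2) = 0. Let V = H^1_0(0, 3/2); then v(0) = v(3/2) = 0, and [u' v]_0^3/2 = 0.
Weak formulation: find u (satisfying any essential BC) such that ∫_0^3/2 u'(x) v'(x) dx = ∫_0^3/2 f v dx for all v ∈ V.
Substituting f(x) = 6*sin(8*π*x/3), the right-hand side is ∫_0^3/2 (6*sin(8*π*x/3)) v dx.


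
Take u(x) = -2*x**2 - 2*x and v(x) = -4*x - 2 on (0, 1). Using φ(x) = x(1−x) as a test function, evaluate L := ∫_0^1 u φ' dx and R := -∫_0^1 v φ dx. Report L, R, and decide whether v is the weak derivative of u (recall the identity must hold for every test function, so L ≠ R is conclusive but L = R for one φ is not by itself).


LHS = 2/3, RHS = 2/3. Yes, v = u' weakly.

u(x) = -2*x**2 - 2*x, classical derivative u'(x) = -4*x - 2.
φ(x) = x(1−x), so φ'(x) = 1 - 2*x.
Note φ(0) = φ(1) = 0, so the boundary term u·φ vanishes.
LHS = ∫_0^1 u(x) φ'(x) dx = ∫_0^1 (4*x^3 + 2*x^2 - 2*x) dx. Term by term:
  ∫_0^1 4*x^3 dx = 1;  ∫_0^1 2*x^2 dx = 2/3;  ∫_0^1 -2*x dx = -1.
Sum: 1 + 2/3 − 1 = 2/3.
So LHS = 2/3.
∫_0^1 v(x) φ(x) dx = ∫_0^1 (4*x^3 - 2*x^2 - 2*x) dx. Term by term:
  ∫_0^1 4*x^3 dx = 1;  ∫_0^1 -2*x^2 dx = -2/3;  ∫_0^1 -2*x dx = -1.
Sum: 1 − 2/3 − 1 = -2/3.
So RHS = -∫_0^1 v(x) φ(x) dx = 2/3.
LHS = RHS, so the identity holds for this test φ.
Moreover u is smooth here and v(x) = u'(x) = -4*x - 2 pointwise, so the identity holds for every test function. Hence v is the weak derivative of u.


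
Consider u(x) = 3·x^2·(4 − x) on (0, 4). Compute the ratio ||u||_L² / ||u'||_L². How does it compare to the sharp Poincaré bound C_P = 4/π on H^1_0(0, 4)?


||u||_L² / ||u'||_L² = 2*sqrt(14)/7 < C_P = 4/π.

u(x) = 3·x^2·(4 − x), so u'(x) = 3*x*(8 - 3*x).
u(x) = 3·x^2·(4 − x) vanishes at x = 0 and x = 4, so u ∈ H^1_0(0, 4). Differentiate via the product rule and integrate the resulting polynomials term by term.
  ∫_0^4 u² dx = ∫_0^4 (9*x^6 - 72*x^5 + 144*x^4) dx. Term by term:
    ∫_0^4 9*x^6 dx = 147456/7;  ∫_0^4 -72*x^5 dx = -49152;  ∫_0^4 144*x^4 dx = 147456/5.
  Sum: 147456/7 − 49152 + 147456/5 = 49152/35.
  ∫_0^4 (u')² dx = ∫_0^4 (81*x^4 - 432*x^3 + 576*x^2) dx. Term by term:
    ∫_0^4 81*x^4 dx = 82944/5;  ∫_0^4 -432*x^3 dx = -27648;  ∫_0^4 576*x^2 dx = 12288.
  Sum: 82944/5 − 27648 + 12288 = 6144/5.
∫_0^4 u² dx = 49152/35, so ||u||_L² = 128*sqrt(105)/35.
∫_0^4 (u')² dx = 6144/5, so ||u'||_L² = 32*sqrt(30)/5.
Ratio ||u||_L² / ||u'||_L² = 2*sqrt(14)/7.
Sharp Poincaré constant on H^1_0(0, 4) is C_P = L/π = 4/π, achieved by sin(π/4·x).
A polynomial bump cannot attain the sharp Poincaré constant (only the first sine eigenfunction does), so the ratio is strictly less than C_P, consistent with ||u||_L² ≤ C_P ||u'||_L².


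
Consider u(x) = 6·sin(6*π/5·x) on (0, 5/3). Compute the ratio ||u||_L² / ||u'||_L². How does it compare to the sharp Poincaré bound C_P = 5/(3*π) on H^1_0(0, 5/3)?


||u||_L² / ||u'||_L² = 5/(6*π) < C_P = 5/(3*π).

u(x) = 6·sin(6*π/5·x), so u'(x) = 36*π*cos(6*π*x/5)/5.
Writing u(x) = A·sin(kπx/L) with A = 6 and k = 2, use ∫_0^L sin²(kπx/L) dx = L/2 and ∫_0^L cos²(kπx/L) dx = L/2.
u² = 36·sin²(6*π/5·x) and (u')² = 1296*π^2/25·cos²(6*π/5·x), and each of sin², cos² integrates to L/2 = 5/6 over (0, 5/3).
∫_0^5/3 u² dx = 30, so ||u||_L² = sqrt(30).
∫_0^5/3 (u')² dx = 216*π^2/5, so ||u'||_L² = 6*sqrt(30)*π/5.
Ratio ||u||_L² / ||u'||_L² = 5/(6*π).
Sharp Poincaré constant on H^1_0(0, 5/3) is C_P = L/π = 5/(3*π), achieved by sin(3*π/5·x).
This is the k = 2 harmonic; the ratio L/(kπ) is strictly less than C_P = L/π, consistent with the sharp inequality ||u||_L² ≤ C_P ||u'||_L².


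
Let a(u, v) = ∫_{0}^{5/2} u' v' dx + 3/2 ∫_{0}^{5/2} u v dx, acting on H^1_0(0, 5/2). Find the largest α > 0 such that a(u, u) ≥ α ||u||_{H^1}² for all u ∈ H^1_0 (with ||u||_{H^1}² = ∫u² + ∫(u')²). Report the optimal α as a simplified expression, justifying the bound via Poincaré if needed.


α = 1

Coercivity of a(·,·) on H^1_0(0, 5/2) means a(u, u) ≥ α ||u||_{H^1}² for every u ∈ H^1_0.
The interval has length L = 5/2, and Poincaré/coercivity depend only on L. Here a(u, u) = ∫(u')² + (3/2)·∫u².
Here c = 3/2 ≥ 1, so a(u,u) = ∫(u')² + c∫u² ≥ ∫(u')² + ∫u² = ||u||_{H^1}², i.e. α = 1 works. No larger α is possible: a(u,u) ≥ α||u||_{H^1}² means (1−α)∫(u')² ≥ (α−c)∫u², and for the modes u_n = sin(nπ(x−x₀)/L) (x₀ the left endpoint) one has ∫u_n²/∫(u_n')² = (L/(nπ))² → 0, so a(u_n,u_n)/||u_n||_{H^1}² → 1. Hence the optimal constant is α = 1.
Therefore α = 1.


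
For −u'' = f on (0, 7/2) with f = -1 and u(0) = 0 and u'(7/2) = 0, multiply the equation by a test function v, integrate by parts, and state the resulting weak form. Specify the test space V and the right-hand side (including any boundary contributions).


V = {v ∈ H^1(0, 7/2) : v(0) = 0} (test functions vanish at x = 0 where u is specified); weak form: ∫_0^7/2 u'v' dx = ∫_0^7/2 (-1) v dx for all v ∈ V.

Multiply both sides by a test function v and integrate from 0 to 7/2:
  ∫_0^7/2 −u''(x) v(x) dx = ∫_0^7/2 f(x) v(x) dx.
Integrate the LHS by parts once:
  ∫_0^7/2 −u'' v dx = −[u'(x) v(x)]_0^7/2 + ∫_0^7/2 u'(x) v'(x) dx.
Thus ∫_0^7/2 u'(x) v'(x) dx = ∫_0^7/2 f(x) v(x) dx + [u'(x) v(x)]_0^7/2.
Choose V so that boundary terms are either known or forced to vanish.
Mixed BC: u(0) = 0 (Dirichlet) and u'(7/2) = 0 (Neumann). Define V = {v ∈ H^1(0, 7/2) : v(0) = 0}. Then [u' v]_0^7/2 = u'(7/2)·v(7/2) − u'(0)·0 = 0.
Weak formulation: find u (satisfying any essential BC) such that ∫_0^7/2 u'(x) v'(x) dx = ∫_0^7/2 f v dx for all v ∈ V (Dirichlet at 0 absorbed into V; the Neumann datum at x = 7/2 is zero, so no boundary term remains).
Substituting f(x) = -1, the right-hand side is ∫_0^7/2 (-1) v dx.


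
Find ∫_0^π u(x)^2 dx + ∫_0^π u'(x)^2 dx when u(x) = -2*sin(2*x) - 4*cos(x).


||u||_{H^1(0,π)}^2 = 128/3 + 26*π

u'(x) = 4*sin(x) - 4*cos(2*x).
Expand u² and (u')² and integrate term by term on (0, π), using: for integers n ≥ 1, ∫_0^π sin²(nx) dx = ∫_0^π cos²(nx) dx = π/2; for n ≠ n', ∫_0^π sin(nx)sin(n'x) dx = ∫_0^π cos(nx)cos(n'x) dx = 0; and by product-to-sum, ∫_0^π sin(nx)cos(n'x) dx = ½∫_0^π [sin((n+n')x) + sin((n−n')x)] dx, which is 0 when n+n' is even and 2n/(n²−n'²) when n+n' is odd (it need not vanish on (0, π)).
  u² squared terms: (-4)²·∫cos(x)² dx = 16·π/2 = 8*π;  (-2)²·∫sin(2x)² dx = 4·π/2 = 2*π.
  u² cross terms: 2·(-4)·(-2)·∫cos(x)·sin(2x) dx = 16·(4/3) = 64/3.
  So ∫_0^π u² dx = 8*π + 2*π + 64/3 = 64/3 + 10*π.
  (u')² squared terms: (-4)²·∫cos(2x)² dx = 16·π/2 = 8*π;  (4)²·∫sin(x)² dx = 16·π/2 = 8*π.
  (u')² cross terms: 2·(-4)·(4)·∫cos(2x)·sin(x) dx = -32·(-2/3) = 64/3.
  So ∫_0^π (u')² dx = 8*π + 8*π + 64/3 = 64/3 + 16*π.
||u||_{H^1}^2 = (64/3 + 10*π) + (64/3 + 16*π) = 128/3 + 26*π.


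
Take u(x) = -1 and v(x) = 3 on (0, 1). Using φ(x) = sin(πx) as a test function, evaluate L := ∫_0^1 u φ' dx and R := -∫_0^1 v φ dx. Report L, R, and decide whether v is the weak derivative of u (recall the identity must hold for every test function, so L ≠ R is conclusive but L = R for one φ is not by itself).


LHS = 0, RHS = -6/π. No, v is not the weak derivative of u.

u(x) = -1, classical derivative u'(x) = 0.
φ(x) = sin(πx), so φ'(x) = π*cos(π*x).
Note φ(0) = φ(1) = 0, so the boundary term u·φ vanishes.
LHS = ∫_0^1 u(x) φ'(x) dx = ∫_0^1 (-π*cos(π*x)) dx. Term by term:
  ∫_0^1 -π*cos(π*x) dx = 0.
So LHS = 0.
∫_0^1 v(x) φ(x) dx = ∫_0^1 (3*sin(π*x)) dx. Term by term:
  ∫_0^1 3*sin(π*x) dx = 6/π.
So RHS = -∫_0^1 v(x) φ(x) dx = -6/π.
LHS − RHS = 6/π ≠ 0, so the identity fails.
(For a valid weak derivative the identity must hold for EVERY test function, in particular this one. The failure shows v is NOT the weak derivative of u.)
Correct weak derivative would be u'(x) = 0.


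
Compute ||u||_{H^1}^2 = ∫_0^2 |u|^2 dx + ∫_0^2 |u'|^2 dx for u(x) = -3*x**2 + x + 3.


||u||_{H^1}^2 = 1384/15

The H^1 norm (squared) on an interval (0, L) is
  ||u||_{H^1}^2 = ∫_0^L u(x)^2 dx + ∫_0^L u'(x)^2 dx.
Compute u'(x) = 1 - 6*x.
Then u(x)^2 = 9*x**4 - 6*x**3 - 17*x**2 + 6*x + 9 and u'(x)^2 = 36*x**2 - 12*x + 1.
Integrate each monomial from 0 to 2 using ∫_0^2 c·x^n dx = c·2^(n+1)/(n+1):
  ∫_0^2 u(x)^2 dx = ∫_0^2 (9*x^4 - 6*x^3 - 17*x^2 + 6*x + 9) dx. Term by term:
    ∫_0^2 9*x^4 dx = 288/5;  ∫_0^2 -6*x^3 dx = -24;  ∫_0^2 -17*x^2 dx = -136/3;
    ∫_0^2 6*x dx = 12;  ∫_0^2 9 dx = 18.
  Sum: 288/5 − 24 − 136/3 + 12 + 18 = 274/15.
  ∫_0^2 u'(x)^2 dx = ∫_0^2 (36*x^2 - 12*x + 1) dx. Term by term:
    ∫_0^2 36*x^2 dx = 96;  ∫_0^2 -12*x dx = -24;  ∫_0^2 1 dx = 2.
  Sum: 96 − 24 + 2 = 74.
Adding: ||u||_{H^1}^2 = 274/15 + 74 = 1384/15.


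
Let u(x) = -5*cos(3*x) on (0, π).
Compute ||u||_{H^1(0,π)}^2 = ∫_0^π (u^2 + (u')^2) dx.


||u||_{H^1(0,π)}^2 = 125*π

u'(x) = 15*sin(3*x).
Expand u² and (u')² and integrate term by term on (0, π), using: for integers n ≥ 1, ∫_0^π sin²(nx) dx = ∫_0^π cos²(nx) dx = π/2; for n ≠ n', ∫_0^π sin(nx)sin(n'x) dx = ∫_0^π cos(nx)cos(n'x) dx = 0; and by product-to-sum, ∫_0^π sin(nx)cos(n'x) dx = ½∫_0^π [sin((n+n')x) + sin((n−n')x)] dx, which is 0 when n+n' is even and 2n/(n²−n'²) when n+n' is odd (it need not vanish on (0, π)).
  u² squared terms: (-5)²·∫cos(3x)² dx = 25·π/2 = 25*π/2.
  So ∫_0^π u² dx = 25*π/2.
  (u')² squared terms: (15)²·∫sin(3x)² dx = 225·π/2 = 225*π/2.
  So ∫_0^π (u')² dx = 225*π/2.
||u||_{H^1}^2 = (25*π/2) + (225*π/2) = 125*π.


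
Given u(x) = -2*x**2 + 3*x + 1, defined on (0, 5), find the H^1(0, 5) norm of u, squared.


||u||_{H^1}^2 = 1325

The H^1 norm (squared) on an interval (0, L) is
  ||u||_{H^1}^2 = ∫_0^L u(x)^2 dx + ∫_0^L u'(x)^2 dx.
Compute u'(x) = 3 - 4*x.
Then u(x)^2 = 4*x**4 - 12*x**3 + 5*x**2 + 6*x + 1 and u'(x)^2 = 16*x**2 - 24*x + 9.
Integrate each monomial from 0 to 5 using ∫_0^5 c·x^n dx = c·5^(n+1)/(n+1):
  ∫_0^5 u(x)^2 dx = ∫_0^5 (4*x^4 - 12*x^3 + 5*x^2 + 6*x + 1) dx. Term by term:
    ∫_0^5 4*x^4 dx = 2500;  ∫_0^5 -12*x^3 dx = -1875;  ∫_0^5 5*x^2 dx = 625/3;
    ∫_0^5 6*x dx = 75;  ∫_0^5 1 dx = 5.
  Sum: 2500 − 1875 + 625/3 + 75 + 5 = 2740/3.
  ∫_0^5 u'(x)^2 dx = ∫_0^5 (16*x^2 - 24*x + 9) dx. Term by term:
    ∫_0^5 16*x^2 dx = 2000/3;  ∫_0^5 -24*x dx = -300;  ∫_0^5 9 dx = 45.
  Sum: 2000/3 − 300 + 45 = 1235/3.
Adding: ||u||_{H^1}^2 = 2740/3 + 1235/3 = 1325.


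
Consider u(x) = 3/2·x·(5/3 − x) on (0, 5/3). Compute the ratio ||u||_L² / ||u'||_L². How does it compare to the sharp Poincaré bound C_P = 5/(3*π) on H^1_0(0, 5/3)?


||u||_L² / ||u'||_L² = sqrt(10)/6 < C_P = 5/(3*π).

u(x) = 3/2·x·(5/3 − x), so u'(x) = 5/2 - 3*x.
u(x) = 3/2·x·(5/3 − x) vanishes at x = 0 and x = 5/3, so u ∈ H^1_0(0, 5/3). Differentiate via the product rule and integrate the resulting polynomials term by term.
  ∫_0^5/3 u² dx = ∫_0^5/3 (9*x^4/4 - 15*x^3/2 + 25*x^2/4) dx. Term by term:
    ∫_0^5/3 9*x^4/4 dx = 625/108;  ∫_0^5/3 -15*x^3/2 dx = -3125/216;  ∫_0^5/3 25*x^2/4 dx = 3125/324.
  Sum: 625/108 − 3125/216 + 3125/324 = 625/648.
  ∫_0^5/3 (u')² dx = ∫_0^5/3 (9*x^2 - 15*x + 25/4) dx. Term by term:
    ∫_0^5/3 9*x^2 dx = 125/9;  ∫_0^5/3 -15*x dx = -125/6;  ∫_0^5/3 25/4 dx = 125/12.
  Sum: 125/9 − 125/6 + 125/12 = 125/36.
∫_0^5/3 u² dx = 625/648, so ||u||_L² = 25*sqrt(2)/36.
∫_0^5/3 (u')² dx = 125/36, so ||u'||_L² = 5*sqrt(5)/6.
Ratio ||u||_L² / ||u'||_L² = sqrt(10)/6.
Sharp Poincaré constant on H^1_0(0, 5/3) is C_P = L/π = 5/(3*π), achieved by sin(3*π/5·x).
A polynomial bump cannot attain the sharp Poincaré constant (only the first sine eigenfunction does), so the ratio is strictly less than C_P, consistent with ||u||_L² ≤ C_P ||u'||_L².


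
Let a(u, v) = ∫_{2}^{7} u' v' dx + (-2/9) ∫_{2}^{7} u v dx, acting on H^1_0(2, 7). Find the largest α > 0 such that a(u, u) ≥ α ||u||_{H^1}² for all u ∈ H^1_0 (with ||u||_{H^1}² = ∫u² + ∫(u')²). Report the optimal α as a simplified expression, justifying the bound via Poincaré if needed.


α = (-50/9 + π^2)/(π^2 + 25)

Coercivity of a(·,·) on H^1_0(2, 7) means a(u, u) ≥ α ||u||_{H^1}² for every u ∈ H^1_0.
The interval has length L = 5, and Poincaré/coercivity depend only on L. Here a(u, u) = ∫(u')² + (-2/9)·∫u².
Here c = -2/9 < 0 with |c| < (π/L)² = π^2/25, so coercivity still holds. The condition a(u,u) ≥ α||u||_{H^1}² reads (1−α)∫(u')² ≥ (α−c)∫u². Any admissible α is ≤ 1 (rapidly oscillating u have ∫u²/∫(u')² → 0), and α = 1 would force 0 ≥ (1−c)∫u², impossible since c < 1; so 1−α > 0. By the sharp Poincaré inequality on H^1_0 of an interval of length L, ∫(u')² ≥ (π/L)²∫u² with equality for the first sine mode sin(π(x−x₀)/L) (x₀ the left endpoint), so the inequality holds for all u iff (1−α)(π/L)² ≥ α − c, i.e. α ≤ ((π/L)² + c)/((π/L)² + 1) = (1 + c(L/π)²)/(1 + (L/π)²). (Direct route, valid since c ≤ 0: Poincaré gives c∫u² ≥ c(L/π)²∫(u')², so a(u,u) ≥ (1 + c(L/π)²)∫(u')², while ||u||_{H^1}² ≤ (1 + (L/π)²)∫(u')²; dividing yields the same α.) With (π/L)² = π^2/25 and c = -2/9, the largest admissible constant is α = ((π/L)² + c)/((π/L)² + 1).
Simplifying, α = (-50/9 + π^2)/(π^2 + 25).


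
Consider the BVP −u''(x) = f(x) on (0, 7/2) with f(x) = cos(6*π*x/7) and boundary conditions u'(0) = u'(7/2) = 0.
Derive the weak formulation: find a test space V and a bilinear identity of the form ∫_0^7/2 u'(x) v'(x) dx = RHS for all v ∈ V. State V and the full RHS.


V = H^1(0, 7/2) (no boundary constraint on v; u is determined up to an additive constant); weak form: ∫_0^7/2 u'v' dx = ∫_0^7/2 (cos(6*π*x/7)) v dx for all v ∈ V.

Multiply both sides by a test function v and integrate from 0 to 7/2:
  ∫_0^7/2 −u''(x) v(x) dx = ∫_0^7/2 f(x) v(x) dx.
Integrate the LHS by parts once:
  ∫_0^7/2 −u'' v dx = −[u'(x) v(x)]_0^7/2 + ∫_0^7/2 u'(x) v'(x) dx.
Thus ∫_0^7/2 u'(x) v'(x) dx = ∫_0^7/2 f(x) v(x) dx + [u'(x) v(x)]_0^7/2.
Choose V so that boundary terms are either known or forced to vanish.
u has homogeneous Neumann: u'(0) = u'(7/2) = 0. So [u' v]_0^7/2 = 0·v(7/2) − 0·v(0) = 0 for any v; take V = H^1(0, 7/2).
Weak formulation: find u (satisfying any essential BC) such that ∫_0^7/2 u'(x) v'(x) dx = ∫_0^7/2 f v dx for all v ∈ V (homogeneous Neumann, so boundary terms vanish).
Substituting f(x) = cos(6*π*x/7), the right-hand side is ∫_0^7/2 (cos(6*π*x/7)) v dx.
Compatibility check (pure Neumann): taking v ≡ 1 ∈ V gives 0 = ∫_0^7/2 f dx + (0) − (0), i.e. ∫_0^7/2 f dx must equal u'(0) − u'(7/2) = 0. Indeed ∫_0^7/2 (cos(6*π*x/7)) dx = 0, so the data are compatible. The solution is then unique only up to an additive constant (fix it e.g. by requiring ∫_0^7/2 u dx = 0).


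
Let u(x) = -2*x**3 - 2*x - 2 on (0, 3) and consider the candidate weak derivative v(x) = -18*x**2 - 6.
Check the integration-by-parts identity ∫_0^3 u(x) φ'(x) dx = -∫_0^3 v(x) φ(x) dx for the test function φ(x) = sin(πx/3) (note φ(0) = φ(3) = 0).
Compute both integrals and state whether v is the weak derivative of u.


LHS = -648/π^3 + 174/π, RHS = -1944/π^3 + 522/π. No, v is not the weak derivative of u.

u(x) = -2*x**3 - 2*x - 2, classical derivative u'(x) = -6*x**2 - 2.
φ(x) = sin(πx/3), so φ'(x) = π*cos(π*x/3)/3.
Note φ(0) = φ(3) = 0, so the boundary term u·φ vanishes.
LHS = ∫_0^3 u(x) φ'(x) dx = ∫_0^3 (-2*π*x^3*cos(π*x/3)/3 - 2*π*x*cos(π*x/3)/3 - 2*π*cos(π*x/3)/3) dx. Term by term:
  ∫_0^3 -2*π*cos(π*x/3)/3 dx = 0;  ∫_0^3 -2*π*x*cos(π*x/3)/3 dx = 12/π;  ∫_0^3 -2*π*x^3*cos(π*x/3)/3 dx = -648/π^3 + 162/π.
Sum: 0 + 12/π + -648/π^3 + 162/π = -648/π^3 + 174/π.
So LHS = -648/π^3 + 174/π.
∫_0^3 v(x) φ(x) dx = ∫_0^3 (-18*x^2*sin(π*x/3) - 6*sin(π*x/3)) dx. Term by term:
  ∫_0^3 -6*sin(π*x/3) dx = -36/π;  ∫_0^3 -18*x^2*sin(π*x/3) dx = -486/π + 1944/π^3.
Sum: -36/π + -486/π + 1944/π^3 = -522/π + 1944/π^3.
So RHS = -∫_0^3 v(x) φ(x) dx = -1944/π^3 + 522/π.
LHS − RHS = -348/π + 1296/π^3 ≠ 0, so the identity fails.
(For a valid weak derivative the identity must hold for EVERY test function, in particular this one. The failure shows v is NOT the weak derivative of u.)
Correct weak derivative would be u'(x) = -6*x**2 - 2.


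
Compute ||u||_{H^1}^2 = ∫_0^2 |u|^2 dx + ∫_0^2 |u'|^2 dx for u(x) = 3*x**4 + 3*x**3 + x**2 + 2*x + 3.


||u||_{H^1}^2 = 170914/21

The H^1 norm (squared) on an interval (0, L) is
  ||u||_{H^1}^2 = ∫_0^L u(x)^2 dx + ∫_0^L u'(x)^2 dx.
Compute u'(x) = 12*x**3 + 9*x**2 + 2*x + 2.
Then u(x)^2 = 9*x**8 + 18*x**7 + 15*x**6 + 18*x**5 + 31*x**4 + 22*x**3 + 10*x**2 + 12*x + 9 and u'(x)^2 = 144*x**6 + 216*x**5 + 129*x**4 + 84*x**3 + 40*x**2 + 8*x + 4.
Integrate each monomial from 0 to 2 using ∫_0^2 c·x^n dx = c·2^(n+1)/(n+1):
  ∫_0^2 u(x)^2 dx = ∫_0^2 (9*x^8 + 18*x^7 + 15*x^6 + 18*x^5 + 31*x^4 + 22*x^3 + 10*x^2 + 12*x + 9) dx. Term by term:
    ∫_0^2 9*x^8 dx = 512;  ∫_0^2 18*x^7 dx = 576;  ∫_0^2 15*x^6 dx = 1920/7;
    ∫_0^2 18*x^5 dx = 192;  ∫_0^2 31*x^4 dx = 992/5;  ∫_0^2 22*x^3 dx = 88;
    ∫_0^2 10*x^2 dx = 80/3;  ∫_0^2 12*x dx = 24;  ∫_0^2 9 dx = 18.
  Sum: 512 + 576 + 1920/7 + 192 + 992/5 + 88 + 80/3 + 24 + 18 = 200482/105.
  ∫_0^2 u'(x)^2 dx = ∫_0^2 (144*x^6 + 216*x^5 + 129*x^4 + 84*x^3 + 40*x^2 + 8*x + 4) dx. Term by term:
    ∫_0^2 144*x^6 dx = 18432/7;  ∫_0^2 216*x^5 dx = 2304;  ∫_0^2 129*x^4 dx = 4128/5;
    ∫_0^2 84*x^3 dx = 336;  ∫_0^2 40*x^2 dx = 320/3;  ∫_0^2 8*x dx = 16;
    ∫_0^2 4 dx = 8.
  Sum: 18432/7 + 2304 + 4128/5 + 336 + 320/3 + 16 + 8 = 654088/105.
Adding: ||u||_{H^1}^2 = 200482/105 + 654088/105 = 170914/21.


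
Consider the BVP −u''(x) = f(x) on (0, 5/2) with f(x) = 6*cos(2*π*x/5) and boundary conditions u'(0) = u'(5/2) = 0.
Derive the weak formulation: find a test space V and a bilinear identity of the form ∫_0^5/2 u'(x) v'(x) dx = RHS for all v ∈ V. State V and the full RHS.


V = H^1(0, 5/2) (no boundary constraint on v; u is determined up to an additive constant); weak form: ∫_0^5/2 u'v' dx = ∫_0^5/2 (6*cos(2*π*x/5)) v dx for all v ∈ V.

Multiply both sides by a test function v and integrate from 0 to 5/2:
  ∫_0^5/2 −u''(x) v(x) dx = ∫_0^5/2 f(x) v(x) dx.
Integrate the LHS by parts once:
  ∫_0^5/2 −u'' v dx = −[u'(x) v(x)]_0^5/2 + ∫_0^5/2 u'(x) v'(x) dx.
Thus ∫_0^5/2 u'(x) v'(x) dx = ∫_0^5/2 f(x) v(x) dx + [u'(x) v(x)]_0^5/2.
Choose V so that boundary terms are either known or forced to vanish.
u has homogeneous Neumann: u'(0) = u'(5/2) = 0. So [u' v]_0^5/2 = 0·v(5/2) − 0·v(0) = 0 for any v; take V = H^1(0, 5/2).
Weak formulation: find u (satisfying any essential BC) such that ∫_0^5/2 u'(x) v'(x) dx = ∫_0^5/2 f v dx for all v ∈ V (homogeneous Neumann, so boundary terms vanish).
Substituting f(x) = 6*cos(2*π*x/5), the right-hand side is ∫_0^5/2 (6*cos(2*π*x/5)) v dx.
Compatibility check (pure Neumann): taking v ≡ 1 ∈ V gives 0 = ∫_0^5/2 f dx + (0) − (0), i.e. ∫_0^5/2 f dx must equal u'(0) − u'(5/2) = 0. Indeed ∫_0^5/2 (6*cos(2*π*x/5)) dx = 0, so the data are compatible. The solution is then unique only up to an additive constant (fix it e.g. by requiring ∫_0^5/2 u dx = 0).


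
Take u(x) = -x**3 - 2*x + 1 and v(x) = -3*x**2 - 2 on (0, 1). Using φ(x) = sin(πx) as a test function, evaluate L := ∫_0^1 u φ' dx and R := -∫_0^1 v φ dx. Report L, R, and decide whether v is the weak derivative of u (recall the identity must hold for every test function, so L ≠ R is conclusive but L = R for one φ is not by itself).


LHS = -12/π^3 + 7/π, RHS = -12/π^3 + 7/π. Yes, v = u' weakly.

u(x) = -x**3 - 2*x + 1, classical derivative u'(x) = -3*x**2 - 2.
φ(x) = sin(πx), so φ'(x) = π*cos(π*x).
Note φ(0) = φ(1) = 0, so the boundary term u·φ vanishes.
LHS = ∫_0^1 u(x) φ'(x) dx = ∫_0^1 (-π*x^3*cos(π*x) - 2*π*x*cos(π*x) + π*cos(π*x)) dx. Term by term:
  ∫_0^1 π*cos(π*x) dx = 0;  ∫_0^1 -π*x^3*cos(π*x) dx = -12/π^3 + 3/π;  ∫_0^1 -2*π*x*cos(π*x) dx = 4/π.
Sum: 0 + -12/π^3 + 3/π + 4/π = -12/π^3 + 7/π.
So LHS = -12/π^3 + 7/π.
∫_0^1 v(x) φ(x) dx = ∫_0^1 (-3*x^2*sin(π*x) - 2*sin(π*x)) dx. Term by term:
  ∫_0^1 -2*sin(π*x) dx = -4/π;  ∫_0^1 -3*x^2*sin(π*x) dx = -3/π + 12/π^3.
Sum: -4/π + -3/π + 12/π^3 = -7/π + 12/π^3.
So RHS = -∫_0^1 v(x) φ(x) dx = -12/π^3 + 7/π.
LHS = RHS, so the identity holds for this test φ.
Moreover u is smooth here and v(x) = u'(x) = -3*x**2 - 2 pointwise, so the identity holds for every test function. Hence v is the weak derivative of u.


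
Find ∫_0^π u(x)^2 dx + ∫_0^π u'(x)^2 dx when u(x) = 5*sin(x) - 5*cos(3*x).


||u||_{H^1(0,π)}^2 = 150*π

u'(x) = 15*sin(3*x) + 5*cos(x).
Expand u² and (u')² and integrate term by term on (0, π), using: for integers n ≥ 1, ∫_0^π sin²(nx) dx = ∫_0^π cos²(nx) dx = π/2; for n ≠ n', ∫_0^π sin(nx)sin(n'x) dx = ∫_0^π cos(nx)cos(n'x) dx = 0; and by product-to-sum, ∫_0^π sin(nx)cos(n'x) dx = ½∫_0^π [sin((n+n')x) + sin((n−n')x)] dx, which is 0 when n+n' is even and 2n/(n²−n'²) when n+n' is odd (it need not vanish on (0, π)).
  u² squared terms: (-5)²·∫cos(3x)² dx = 25·π/2 = 25*π/2;  (5)²·∫sin(x)² dx = 25·π/2 = 25*π/2.
  u² cross terms: 2·(-5)·(5)·∫cos(3x)·sin(x) dx = -50·(0) = 0.
  So ∫_0^π u² dx = 25*π/2 + 25*π/2 + 0 = 25*π.
  (u')² squared terms: (5)²·∫cos(x)² dx = 25·π/2 = 25*π/2;  (15)²·∫sin(3x)² dx = 225·π/2 = 225*π/2.
  (u')² cross terms: 2·(5)·(15)·∫cos(x)·sin(3x) dx = 150·(0) = 0.
  So ∫_0^π (u')² dx = 25*π/2 + 225*π/2 + 0 = 125*π.
||u||_{H^1}^2 = (25*π) + (125*π) = 150*π.


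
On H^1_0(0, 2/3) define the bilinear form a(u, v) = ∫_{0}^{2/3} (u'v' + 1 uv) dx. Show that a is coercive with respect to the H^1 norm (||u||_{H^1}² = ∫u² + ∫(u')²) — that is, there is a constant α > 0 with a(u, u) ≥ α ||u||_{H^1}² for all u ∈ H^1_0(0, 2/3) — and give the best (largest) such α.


α = 1

Coercivity of a(·,·) on H^1_0(0, 2/3) means a(u, u) ≥ α ||u||_{H^1}² for every u ∈ H^1_0.
The interval has length L = 2/3, and Poincaré/coercivity depend only on L. Here a(u, u) = ∫(u')² + (1)·∫u².
Here c = 1 ≥ 1, so a(u,u) = ∫(u')² + c∫u² ≥ ∫(u')² + ∫u² = ||u||_{H^1}², i.e. α = 1 works. No larger α is possible: a(u,u) ≥ α||u||_{H^1}² means (1−α)∫(u')² ≥ (α−c)∫u², and for the modes u_n = sin(nπ(x−x₀)/L) (x₀ the left endpoint) one has ∫u_n²/∫(u_n')² = (L/(nπ))² → 0, so a(u_n,u_n)/||u_n||_{H^1}² → 1. Hence the optimal constant is α = 1.
Therefore α = 1.


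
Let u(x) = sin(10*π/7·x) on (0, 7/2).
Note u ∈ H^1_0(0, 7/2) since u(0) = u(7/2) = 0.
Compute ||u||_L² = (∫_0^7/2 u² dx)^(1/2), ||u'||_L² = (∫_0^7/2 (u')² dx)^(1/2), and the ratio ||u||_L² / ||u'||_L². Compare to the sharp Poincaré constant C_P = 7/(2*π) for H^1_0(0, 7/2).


||u||_L² / ||u'||_L² = 7/(10*π) < C_P = 7/(2*π).

u(x) = sin(10*π/7·x), so u'(x) = 10*π*cos(10*π*x/7)/7.
Writing u(x) = A·sin(kπx/L) with A = 1 and k = 5, use ∫_0^L sin²(kπx/L) dx = L/2 and ∫_0^L cos²(kπx/L) dx = L/2.
u² = 1·sin²(10*π/7·x) and (u')² = 100*π^2/49·cos²(10*π/7·x), and each of sin², cos² integrates to L/2 = 7/4 over (0, 7/2).
∫_0^7/2 u² dx = 7/4, so ||u||_L² = sqrt(7)/2.
∫_0^7/2 (u')² dx = 25*π^2/7, so ||u'||_L² = 5*sqrt(7)*π/7.
Ratio ||u||_L² / ||u'||_L² = 7/(10*π).
Sharp Poincaré constant on H^1_0(0, 7/2) is C_P = L/π = 7/(2*π), achieved by sin(2*π/7·x).
This is the k = 5 harmonic; the ratio L/(kπ) is strictly less than C_P = L/π, consistent with the sharp inequality ||u||_L² ≤ C_P ||u'||_L².


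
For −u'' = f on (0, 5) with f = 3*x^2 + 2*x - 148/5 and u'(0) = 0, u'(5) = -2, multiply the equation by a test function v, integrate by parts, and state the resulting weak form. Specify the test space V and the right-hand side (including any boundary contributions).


V = H^1(0, 5) (v unrestricted at boundary; u is determined up to an additive constant); weak form: ∫_0^5 u'v' dx = ∫_0^5 (3*x^2 + 2*x - 148/5) v dx − 2·v(5) for all v ∈ V.

Multiply both sides by a test function v and integrate from 0 to 5:
  ∫_0^5 −u''(x) v(x) dx = ∫_0^5 f(x) v(x) dx.
Integrate the LHS by parts once:
  ∫_0^5 −u'' v dx = −[u'(x) v(x)]_0^5 + ∫_0^5 u'(x) v'(x) dx.
Thus ∫_0^5 u'(x) v'(x) dx = ∫_0^5 f(x) v(x) dx + [u'(x) v(x)]_0^5.
Choose V so that boundary terms are either known or forced to vanish.
u has inhomogeneous Neumann u'(0) = 0, u'(5) = -2. [u' v]_0^5 = (-2)·v(5) − (0)·v(0) = − 2·v(5). Take V = H^1(0, 5); boundary term becomes part of RHS.
Weak formulation: find u (satisfying any essential BC) such that ∫_0^5 u'(x) v'(x) dx = ∫_0^5 f v dx − 2·v(5) for all v ∈ V (Neumann data are natural BCs: they enter the RHS as boundary terms).
Substituting f(x) = 3*x^2 + 2*x - 148/5, the right-hand side is ∫_0^5 (3*x^2 + 2*x - 148/5) v dx − 2·v(5).
Compatibility check (pure Neumann): taking v ≡ 1 ∈ V gives 0 = ∫_0^5 f dx + (-2) − (0), i.e. ∫_0^5 f dx must equal u'(0) − u'(5) = 2. Indeed ∫_0^5 (3*x^2 + 2*x - 148/5) dx = 2, so the data are compatible. The solution is then unique only up to an additive constant (fix it e.g. by requiring ∫_0^5 u dx = 0).


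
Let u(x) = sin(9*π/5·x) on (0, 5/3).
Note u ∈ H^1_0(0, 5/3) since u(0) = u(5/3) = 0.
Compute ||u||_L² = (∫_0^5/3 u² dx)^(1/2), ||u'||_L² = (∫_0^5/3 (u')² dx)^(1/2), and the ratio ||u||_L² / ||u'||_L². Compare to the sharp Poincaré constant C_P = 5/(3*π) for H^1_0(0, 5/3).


||u||_L² / ||u'||_L² = 5/(9*π) < C_P = 5/(3*π).

u(x) = sin(9*π/5·x), so u'(x) = 9*π*cos(9*π*x/5)/5.
Writing u(x) = A·sin(kπx/L) with A = 1 and k = 3, use ∫_0^L sin²(kπx/L) dx = L/2 and ∫_0^L cos²(kπx/L) dx = L/2.
u² = 1·sin²(9*π/5·x) and (u')² = 81*π^2/25·cos²(9*π/5·x), and each of sin², cos² integrates to L/2 = 5/6 over (0, 5/3).
∫_0^5/3 u² dx = 5/6, so ||u||_L² = sqrt(30)/6.
∫_0^5/3 (u')² dx = 27*π^2/10, so ||u'||_L² = 3*sqrt(30)*π/10.
Ratio ||u||_L² / ||u'||_L² = 5/(9*π).
Sharp Poincaré constant on H^1_0(0, 5/3) is C_P = L/π = 5/(3*π), achieved by sin(3*π/5·x).
This is the k = 3 harmonic; the ratio L/(kπ) is strictly less than C_P = L/π, consistent with the sharp inequality ||u||_L² ≤ C_P ||u'||_L².


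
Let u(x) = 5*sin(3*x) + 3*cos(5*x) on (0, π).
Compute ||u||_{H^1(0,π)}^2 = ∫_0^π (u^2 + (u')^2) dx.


||u||_{H^1(0,π)}^2 = 242*π

u'(x) = -15*sin(5*x) + 15*cos(3*x).
Expand u² and (u')² and integrate term by term on (0, π), using: for integers n ≥ 1, ∫_0^π sin²(nx) dx = ∫_0^π cos²(nx) dx = π/2; for n ≠ n', ∫_0^π sin(nx)sin(n'x) dx = ∫_0^π cos(nx)cos(n'x) dx = 0; and by product-to-sum, ∫_0^π sin(nx)cos(n'x) dx = ½∫_0^π [sin((n+n')x) + sin((n−n')x)] dx, which is 0 when n+n' is even and 2n/(n²−n'²) when n+n' is odd (it need not vanish on (0, π)).
  u² squared terms: (3)²·∫cos(5x)² dx = 9·π/2 = 9*π/2;  (5)²·∫sin(3x)² dx = 25·π/2 = 25*π/2.
  u² cross terms: 2·(3)·(5)·∫cos(5x)·sin(3x) dx = 30·(0) = 0.
  So ∫_0^π u² dx = 9*π/2 + 25*π/2 + 0 = 17*π.
  (u')² squared terms: (-15)²·∫sin(5x)² dx = 225·π/2 = 225*π/2;  (15)²·∫cos(3x)² dx = 225·π/2 = 225*π/2.
  (u')² cross terms: 2·(-15)·(15)·∫sin(5x)·cos(3x) dx = -450·(0) = 0.
  So ∫_0^π (u')² dx = 225*π/2 + 225*π/2 + 0 = 225*π.
||u||_{H^1}^2 = (17*π) + (225*π) = 242*π.
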